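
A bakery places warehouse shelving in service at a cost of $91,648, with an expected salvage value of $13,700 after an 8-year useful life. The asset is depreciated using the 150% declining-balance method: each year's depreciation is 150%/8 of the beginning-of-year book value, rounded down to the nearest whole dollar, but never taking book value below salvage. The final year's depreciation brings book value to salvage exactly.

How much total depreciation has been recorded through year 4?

Depreciable base = $91,648 − $13,700 = $77,948.
Year 1: ⌊$91,648 × 150%/8⌋ = $17,184. Book value $74,464.
Year 2: ⌊$74,464 × 150%/8⌋ = $13,962. Book value $60,502.
Year 3: ⌊$60,502 × 150%/8⌋ = $11,344. Book value $49,158.
Year 4: ⌊$49,158 × 150%/8⌋ = $9,217. Book value $39,941.
Accumulated through year 4 = $91,648 − $39,941 = $51,707.

$51,707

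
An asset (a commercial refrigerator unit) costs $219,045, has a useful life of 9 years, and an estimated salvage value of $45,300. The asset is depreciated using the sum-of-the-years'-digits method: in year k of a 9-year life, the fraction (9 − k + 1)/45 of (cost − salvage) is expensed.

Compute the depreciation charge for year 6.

$15,444

Depreciable base = $219,045 − $45,300 = $173,745.
Sum of the years' digits = 9+8+7+6+5+4+3+2+1 = 45.
Year 1: $173,745 × 9/45 = $34,749. Book value $184,296.
Year 2: $173,745 × 8/45 = $30,888. Book value $153,408.
Year 3: $173,745 × 7/45 = $27,027. Book value $126,381.
Year 4: $173,745 × 6/45 = $23,166. Book value $103,215.
Year 5: $173,745 × 5/45 = $19,305. Book value $83,910.
Year 6: $173,745 × 4/45 = $15,444. Book value $68,466.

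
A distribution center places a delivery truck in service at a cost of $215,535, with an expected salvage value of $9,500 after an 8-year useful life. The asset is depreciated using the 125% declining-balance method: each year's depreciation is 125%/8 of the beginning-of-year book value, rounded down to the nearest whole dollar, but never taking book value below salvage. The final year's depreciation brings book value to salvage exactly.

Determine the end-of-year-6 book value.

$77,770

Depreciable base = $215,535 − $9,500 = $206,035.
Year 1: ⌊$215,535 × 125%/8⌋ = $33,677. Book value $181,858.
Year 2: ⌊$181,858 × 125%/8⌋ = $28,415. Book value $153,443.
Year 3: ⌊$153,443 × 125%/8⌋ = $23,975. Book value $129,468.
Year 4: ⌊$129,468 × 125%/8⌋ = $20,229. Book value $109,239.
Year 5: ⌊$109,239 × 125%/8⌋ = $17,068. Book value $92,171.
Year 6: ⌊$92,171 × 125%/8⌋ = $14,401. Book value $77,770.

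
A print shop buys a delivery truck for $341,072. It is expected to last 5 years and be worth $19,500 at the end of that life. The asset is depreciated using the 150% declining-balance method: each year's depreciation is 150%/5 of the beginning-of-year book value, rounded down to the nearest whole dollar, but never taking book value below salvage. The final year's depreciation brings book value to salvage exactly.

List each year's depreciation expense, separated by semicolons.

Depreciable base = $341,072 − $19,500 = $321,572.
Year 1: ⌊$341,072 × 150%/5⌋ = $102,321. Book value $238,751.
Year 2: ⌊$238,751 × 150%/5⌋ = $71,625. Book value $167,126.
Year 3: ⌊$167,126 × 150%/5⌋ = $50,137. Book value $116,989.
Year 4: ⌊$116,989 × 150%/5⌋ = $35,096. Book value $81,893.
Year 5 (final): $81,893 − $19,500 = $62,393. Book value $19,500.

$102,321; $71,625; $50,137; $35,096; $62,393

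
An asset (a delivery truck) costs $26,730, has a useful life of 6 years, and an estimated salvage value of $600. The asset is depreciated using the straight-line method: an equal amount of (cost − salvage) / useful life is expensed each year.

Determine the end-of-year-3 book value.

Depreciable base = $26,730 − $600 = $26,130.
Annual expense = $26,130 / 6 = $4,355.
End of year 1: book value $22,375.
End of year 2: book value $18,020.
End of year 3: book value $13,665.

$13,665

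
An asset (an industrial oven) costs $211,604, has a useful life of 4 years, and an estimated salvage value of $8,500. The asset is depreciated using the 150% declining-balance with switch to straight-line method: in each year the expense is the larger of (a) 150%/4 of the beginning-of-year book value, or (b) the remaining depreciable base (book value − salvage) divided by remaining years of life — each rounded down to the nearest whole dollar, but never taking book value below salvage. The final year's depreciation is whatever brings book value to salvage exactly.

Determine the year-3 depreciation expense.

$37,079

Depreciable base = $211,604 − $8,500 = $203,104.
Year 1: DB = ⌊$211,604 × 150%/4⌋ = $79,351; SL = ⌊$203,104/4⌋ = $50,776 → take DB $79,351. Book value $132,253.
Year 2: DB = ⌊$132,253 × 150%/4⌋ = $49,594; SL = ⌊$123,753/3⌋ = $41,251 → take DB $49,594. Book value $82,659.
Year 3: DB = ⌊$82,659 × 150%/4⌋ = $30,997; SL = ⌊$74,159/2⌋ = $37,079 → take SL $37,079. Book value $45,580.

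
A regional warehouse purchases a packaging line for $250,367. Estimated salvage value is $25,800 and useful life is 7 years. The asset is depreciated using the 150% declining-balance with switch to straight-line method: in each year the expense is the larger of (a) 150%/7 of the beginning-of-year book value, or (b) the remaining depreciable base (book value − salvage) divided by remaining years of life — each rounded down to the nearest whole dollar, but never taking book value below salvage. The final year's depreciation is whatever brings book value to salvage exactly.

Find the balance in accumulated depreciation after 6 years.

Depreciable base = $250,367 − $25,800 = $224,567.
Year 1: DB = ⌊$250,367 × 150%/7⌋ = $53,650; SL = ⌊$224,567/7⌋ = $32,081 → take DB $53,650. Book value $196,717.
Year 2: DB = ⌊$196,717 × 150%/7⌋ = $42,153; SL = ⌊$170,917/6⌋ = $28,486 → take DB $42,153. Book value $154,564.
Year 3: DB = ⌊$154,564 × 150%/7⌋ = $33,120; SL = ⌊$128,764/5⌋ = $25,752 → take DB $33,120. Book value $121,444.
Year 4: DB = ⌊$121,444 × 150%/7⌋ = $26,023; SL = ⌊$95,644/4⌋ = $23,911 → take DB $26,023. Book value $95,421.
Year 5: DB = ⌊$95,421 × 150%/7⌋ = $20,447; SL = ⌊$69,621/3⌋ = $23,207 → take SL $23,207. Book value $72,214.
Year 6: DB = ⌊$72,214 × 150%/7⌋ = $15,474; SL = ⌊$46,414/2⌋ = $23,207 → take SL $23,207. Book value $49,007.
Accumulated through year 6 = $250,367 − $49,007 = $201,360.

$201,360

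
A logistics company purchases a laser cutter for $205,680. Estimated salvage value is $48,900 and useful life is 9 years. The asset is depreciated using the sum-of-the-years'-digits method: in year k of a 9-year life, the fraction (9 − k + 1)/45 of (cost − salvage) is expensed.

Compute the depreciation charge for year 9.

$3,484

Depreciable base = $205,680 − $48,900 = $156,780.
Sum of the years' digits = 9+8+7+6+5+4+3+2+1 = 45.
Year 1: $156,780 × 9/45 = $31,356. Book value $174,324.
Year 2: $156,780 × 8/45 = $27,872. Book value $146,452.
Year 3: $156,780 × 7/45 = $24,388. Book value $122,064.
Year 4: $156,780 × 6/45 = $20,904. Book value $101,160.
Year 5: $156,780 × 5/45 = $17,420. Book value $83,740.
Year 6: $156,780 × 4/45 = $13,936. Book value $69,804.
Year 7: $156,780 × 3/45 = $10,452. Book value $59,352.
Year 8: $156,780 × 2/45 = $6,968. Book value $52,384.
Year 9: $156,780 × 1/45 = $3,484. Book value $48,900.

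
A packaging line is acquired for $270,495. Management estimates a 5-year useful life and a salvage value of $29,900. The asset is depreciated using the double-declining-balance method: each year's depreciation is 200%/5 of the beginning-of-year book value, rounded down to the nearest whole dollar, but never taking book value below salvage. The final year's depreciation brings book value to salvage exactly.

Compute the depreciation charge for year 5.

$5,157

Depreciable base = $270,495 − $29,900 = $240,595.
Year 1: ⌊$270,495 × 200%/5⌋ = $108,198. Book value $162,297.
Year 2: ⌊$162,297 × 200%/5⌋ = $64,918. Book value $97,379.
Year 3: ⌊$97,379 × 200%/5⌋ = $38,951. Book value $58,428.
Year 4: ⌊$58,428 × 200%/5⌋ = $23,371. Book value $35,057.
Year 5 (final): $35,057 − $29,900 = $5,157. Book value $29,900.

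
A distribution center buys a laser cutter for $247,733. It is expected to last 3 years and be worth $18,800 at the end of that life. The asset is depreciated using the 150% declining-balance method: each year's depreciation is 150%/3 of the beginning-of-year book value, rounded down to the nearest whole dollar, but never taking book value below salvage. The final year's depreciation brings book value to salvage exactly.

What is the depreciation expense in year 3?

$43,134

Depreciable base = $247,733 − $18,800 = $228,933.
Year 1: ⌊$247,733 × 150%/3⌋ = $123,866. Book value $123,867.
Year 2: ⌊$123,867 × 150%/3⌋ = $61,933. Book value $61,934.
Year 3 (final): $61,934 − $18,800 = $43,134. Book value $18,800.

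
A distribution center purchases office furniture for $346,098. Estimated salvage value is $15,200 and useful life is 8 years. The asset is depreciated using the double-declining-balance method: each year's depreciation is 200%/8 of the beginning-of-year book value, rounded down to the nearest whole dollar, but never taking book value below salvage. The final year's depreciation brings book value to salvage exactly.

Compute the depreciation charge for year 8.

$31,000

Depreciable base = $346,098 − $15,200 = $330,898.
Year 1: ⌊$346,098 × 200%/8⌋ = $86,524. Book value $259,574.
Year 2: ⌊$259,574 × 200%/8⌋ = $64,893. Book value $194,681.
Year 3: ⌊$194,681 × 200%/8⌋ = $48,670. Book value $146,011.
Year 4: ⌊$146,011 × 200%/8⌋ = $36,502. Book value $109,509.
Year 5: ⌊$109,509 × 200%/8⌋ = $27,377. Book value $82,132.
Year 6: ⌊$82,132 × 200%/8⌋ = $20,533. Book value $61,599.
Year 7: ⌊$61,599 × 200%/8⌋ = $15,399. Book value $46,200.
Year 8 (final): $46,200 − $15,200 = $31,000. Book value $15,200.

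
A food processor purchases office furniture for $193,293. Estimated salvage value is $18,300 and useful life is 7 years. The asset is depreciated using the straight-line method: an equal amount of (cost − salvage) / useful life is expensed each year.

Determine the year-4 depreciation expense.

$24,999

Depreciable base = $193,293 − $18,300 = $174,993.
Annual expense = $174,993 / 7 = $24,999.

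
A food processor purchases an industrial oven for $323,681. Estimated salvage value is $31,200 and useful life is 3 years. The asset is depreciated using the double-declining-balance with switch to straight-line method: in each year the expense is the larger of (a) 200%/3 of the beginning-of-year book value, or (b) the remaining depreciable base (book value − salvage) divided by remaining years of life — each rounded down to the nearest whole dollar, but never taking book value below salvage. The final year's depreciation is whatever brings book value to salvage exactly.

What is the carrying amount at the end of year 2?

$35,965

Depreciable base = $323,681 − $31,200 = $292,481.
Year 1: DB = ⌊$323,681 × 200%/3⌋ = $215,787; SL = ⌊$292,481/3⌋ = $97,493 → take DB $215,787. Book value $107,894.
Year 2: DB = ⌊$107,894 × 200%/3⌋ = $71,929; SL = ⌊$76,694/2⌋ = $38,347 → take DB $71,929. Book value $35,965.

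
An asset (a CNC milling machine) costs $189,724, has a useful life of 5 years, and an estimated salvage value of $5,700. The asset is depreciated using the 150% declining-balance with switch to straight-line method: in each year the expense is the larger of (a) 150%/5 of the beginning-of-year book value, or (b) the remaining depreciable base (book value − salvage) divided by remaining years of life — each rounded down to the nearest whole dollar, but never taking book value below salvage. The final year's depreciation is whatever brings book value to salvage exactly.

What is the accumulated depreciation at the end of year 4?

Depreciable base = $189,724 − $5,700 = $184,024.
Year 1: DB = ⌊$189,724 × 150%/5⌋ = $56,917; SL = ⌊$184,024/5⌋ = $36,804 → take DB $56,917. Book value $132,807.
Year 2: DB = ⌊$132,807 × 150%/5⌋ = $39,842; SL = ⌊$127,107/4⌋ = $31,776 → take DB $39,842. Book value $92,965.
Year 3: DB = ⌊$92,965 × 150%/5⌋ = $27,889; SL = ⌊$87,265/3⌋ = $29,088 → take SL $29,088. Book value $63,877.
Year 4: DB = ⌊$63,877 × 150%/5⌋ = $19,163; SL = ⌊$58,177/2⌋ = $29,088 → take SL $29,088. Book value $34,789.
Accumulated through year 4 = $189,724 − $34,789 = $154,935.

$154,935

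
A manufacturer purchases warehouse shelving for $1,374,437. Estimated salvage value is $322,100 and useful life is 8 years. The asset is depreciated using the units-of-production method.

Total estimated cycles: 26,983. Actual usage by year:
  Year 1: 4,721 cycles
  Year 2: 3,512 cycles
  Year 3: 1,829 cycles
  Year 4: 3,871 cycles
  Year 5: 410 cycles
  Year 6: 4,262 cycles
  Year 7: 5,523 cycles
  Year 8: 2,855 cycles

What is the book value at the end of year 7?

$433,445

Depreciable base = $1,374,437 − $322,100 = $1,052,337.
Rate = $1,052,337 / 26,983 cycles = $39 per cycle.
Year 1: 4,721 × $39 = $184,119. Book value $1,190,318.
Year 2: 3,512 × $39 = $136,968. Book value $1,053,350.
Year 3: 1,829 × $39 = $71,331. Book value $982,019.
Year 4: 3,871 × $39 = $150,969. Book value $831,050.
Year 5: 410 × $39 = $15,990. Book value $815,060.
Year 6: 4,262 × $39 = $166,218. Book value $648,842.
Year 7: 5,523 × $39 = $215,397. Book value $433,445.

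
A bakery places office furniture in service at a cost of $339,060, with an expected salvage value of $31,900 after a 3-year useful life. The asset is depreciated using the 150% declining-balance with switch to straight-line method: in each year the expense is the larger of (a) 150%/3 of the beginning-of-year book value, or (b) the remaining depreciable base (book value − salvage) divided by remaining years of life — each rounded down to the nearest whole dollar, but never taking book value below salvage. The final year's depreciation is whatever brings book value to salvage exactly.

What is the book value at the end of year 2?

Depreciable base = $339,060 − $31,900 = $307,160.
Year 1: DB = ⌊$339,060 × 150%/3⌋ = $169,530; SL = ⌊$307,160/3⌋ = $102,386 → take DB $169,530. Book value $169,530.
Year 2: DB = ⌊$169,530 × 150%/3⌋ = $84,765; SL = ⌊$137,630/2⌋ = $68,815 → take DB $84,765. Book value $84,765.

$84,765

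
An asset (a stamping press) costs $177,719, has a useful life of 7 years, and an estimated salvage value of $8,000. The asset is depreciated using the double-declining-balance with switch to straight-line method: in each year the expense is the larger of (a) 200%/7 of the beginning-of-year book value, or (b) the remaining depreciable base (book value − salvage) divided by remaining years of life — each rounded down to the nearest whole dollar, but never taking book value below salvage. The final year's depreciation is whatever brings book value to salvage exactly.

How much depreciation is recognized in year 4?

Depreciable base = $177,719 − $8,000 = $169,719.
Year 1: DB = ⌊$177,719 × 200%/7⌋ = $50,776; SL = ⌊$169,719/7⌋ = $24,245 → take DB $50,776. Book value $126,943.
Year 2: DB = ⌊$126,943 × 200%/7⌋ = $36,269; SL = ⌊$118,943/6⌋ = $19,823 → take DB $36,269. Book value $90,674.
Year 3: DB = ⌊$90,674 × 200%/7⌋ = $25,906; SL = ⌊$82,674/5⌋ = $16,534 → take DB $25,906. Book value $64,768.
Year 4: DB = ⌊$64,768 × 200%/7⌋ = $18,505; SL = ⌊$56,768/4⌋ = $14,192 → take DB $18,505. Book value $46,263.

$18,505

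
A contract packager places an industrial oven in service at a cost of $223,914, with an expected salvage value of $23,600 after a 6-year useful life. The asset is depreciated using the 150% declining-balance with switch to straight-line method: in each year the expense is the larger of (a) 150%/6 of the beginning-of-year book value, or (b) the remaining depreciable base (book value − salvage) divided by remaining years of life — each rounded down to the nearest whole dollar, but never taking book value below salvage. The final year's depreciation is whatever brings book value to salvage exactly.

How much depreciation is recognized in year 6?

Depreciable base = $223,914 − $23,600 = $200,314.
Year 1: DB = ⌊$223,914 × 150%/6⌋ = $55,978; SL = ⌊$200,314/6⌋ = $33,385 → take DB $55,978. Book value $167,936.
Year 2: DB = ⌊$167,936 × 150%/6⌋ = $41,984; SL = ⌊$144,336/5⌋ = $28,867 → take DB $41,984. Book value $125,952.
Year 3: DB = ⌊$125,952 × 150%/6⌋ = $31,488; SL = ⌊$102,352/4⌋ = $25,588 → take DB $31,488. Book value $94,464.
Year 4: DB = ⌊$94,464 × 150%/6⌋ = $23,616; SL = ⌊$70,864/3⌋ = $23,621 → take SL $23,621. Book value $70,843.
Year 5: DB = ⌊$70,843 × 150%/6⌋ = $17,710; SL = ⌊$47,243/2⌋ = $23,621 → take SL $23,621. Book value $47,222.
Year 6 (final): $47,222 − $23,600 = $23,622. Book value $23,600.

$23,622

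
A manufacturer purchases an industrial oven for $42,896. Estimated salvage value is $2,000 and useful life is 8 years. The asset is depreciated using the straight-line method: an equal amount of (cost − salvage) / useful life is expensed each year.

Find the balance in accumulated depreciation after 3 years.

$15,336

Depreciable base = $42,896 − $2,000 = $40,896.
Annual expense = $40,896 / 8 = $5,112.
End of year 1: book value $37,784.
End of year 2: book value $32,672.
End of year 3: book value $27,560.
Accumulated through year 3 = $42,896 − $27,560 = $15,336.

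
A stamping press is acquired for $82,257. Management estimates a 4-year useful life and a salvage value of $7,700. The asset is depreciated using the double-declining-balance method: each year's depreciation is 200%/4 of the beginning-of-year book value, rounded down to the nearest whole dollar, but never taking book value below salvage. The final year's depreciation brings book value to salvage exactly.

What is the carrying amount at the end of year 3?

Depreciable base = $82,257 − $7,700 = $74,557.
Year 1: ⌊$82,257 × 200%/4⌋ = $41,128. Book value $41,129.
Year 2: ⌊$41,129 × 200%/4⌋ = $20,564. Book value $20,565.
Year 3: ⌊$20,565 × 200%/4⌋ = $10,282. Book value $10,283.

$10,283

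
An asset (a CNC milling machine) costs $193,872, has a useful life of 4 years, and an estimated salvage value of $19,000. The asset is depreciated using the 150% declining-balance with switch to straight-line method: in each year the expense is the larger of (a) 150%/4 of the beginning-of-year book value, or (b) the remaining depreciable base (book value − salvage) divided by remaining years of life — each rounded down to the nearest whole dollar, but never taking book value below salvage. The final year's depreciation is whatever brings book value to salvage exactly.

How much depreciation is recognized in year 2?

$45,438

Depreciable base = $193,872 − $19,000 = $174,872.
Year 1: DB = ⌊$193,872 × 150%/4⌋ = $72,702; SL = ⌊$174,872/4⌋ = $43,718 → take DB $72,702. Book value $121,170.
Year 2: DB = ⌊$121,170 × 150%/4⌋ = $45,438; SL = ⌊$102,170/3⌋ = $34,056 → take DB $45,438. Book value $75,732.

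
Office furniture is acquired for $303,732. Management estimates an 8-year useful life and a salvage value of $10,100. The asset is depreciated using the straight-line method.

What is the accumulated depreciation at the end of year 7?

Depreciable base = $303,732 − $10,100 = $293,632.
Annual expense = $293,632 / 8 = $36,704.
End of year 1: book value $267,028.
End of year 2: book value $230,324.
End of year 3: book value $193,620.
End of year 4: book value $156,916.
End of year 5: book value $120,212.
End of year 6: book value $83,508.
End of year 7: book value $46,804.
Accumulated through year 7 = $303,732 − $46,804 = $256,928.

$256,928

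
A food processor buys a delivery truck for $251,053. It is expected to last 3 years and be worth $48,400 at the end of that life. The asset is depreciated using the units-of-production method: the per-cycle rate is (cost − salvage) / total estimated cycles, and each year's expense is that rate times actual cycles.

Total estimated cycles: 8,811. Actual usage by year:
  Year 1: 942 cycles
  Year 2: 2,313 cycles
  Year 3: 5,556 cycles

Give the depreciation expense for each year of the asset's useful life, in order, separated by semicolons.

Depreciable base = $251,053 − $48,400 = $202,653.
Rate = $202,653 / 8,811 cycles = $23 per cycle.
Year 1: 942 × $23 = $21,666. Book value $229,387.
Year 2: 2,313 × $23 = $53,199. Book value $176,188.
Year 3: 5,556 × $23 = $127,788. Book value $48,400.

$21,666; $53,199; $127,788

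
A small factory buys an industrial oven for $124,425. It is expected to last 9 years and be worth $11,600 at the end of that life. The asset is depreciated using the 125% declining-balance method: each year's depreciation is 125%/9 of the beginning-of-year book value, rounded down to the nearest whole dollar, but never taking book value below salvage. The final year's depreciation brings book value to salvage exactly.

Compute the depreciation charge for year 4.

$11,034

Depreciable base = $124,425 − $11,600 = $112,825.
Year 1: ⌊$124,425 × 125%/9⌋ = $17,281. Book value $107,144.
Year 2: ⌊$107,144 × 125%/9⌋ = $14,881. Book value $92,263.
Year 3: ⌊$92,263 × 125%/9⌋ = $12,814. Book value $79,449.
Year 4: ⌊$79,449 × 125%/9⌋ = $11,034. Book value $68,415.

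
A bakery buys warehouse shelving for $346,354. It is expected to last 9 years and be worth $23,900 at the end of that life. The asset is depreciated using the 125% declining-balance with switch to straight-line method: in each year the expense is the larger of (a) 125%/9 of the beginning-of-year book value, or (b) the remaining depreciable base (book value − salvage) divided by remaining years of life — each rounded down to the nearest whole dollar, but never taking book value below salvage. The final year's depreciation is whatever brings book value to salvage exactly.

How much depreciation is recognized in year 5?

Depreciable base = $346,354 − $23,900 = $322,454.
Year 1: DB = ⌊$346,354 × 125%/9⌋ = $48,104; SL = ⌊$322,454/9⌋ = $35,828 → take DB $48,104. Book value $298,250.
Year 2: DB = ⌊$298,250 × 125%/9⌋ = $41,423; SL = ⌊$274,350/8⌋ = $34,293 → take DB $41,423. Book value $256,827.
Year 3: DB = ⌊$256,827 × 125%/9⌋ = $35,670; SL = ⌊$232,927/7⌋ = $33,275 → take DB $35,670. Book value $221,157.
Year 4: DB = ⌊$221,157 × 125%/9⌋ = $30,716; SL = ⌊$197,257/6⌋ = $32,876 → take SL $32,876. Book value $188,281.
Year 5: DB = ⌊$188,281 × 125%/9⌋ = $26,150; SL = ⌊$164,381/5⌋ = $32,876 → take SL $32,876. Book value $155,405.

$32,876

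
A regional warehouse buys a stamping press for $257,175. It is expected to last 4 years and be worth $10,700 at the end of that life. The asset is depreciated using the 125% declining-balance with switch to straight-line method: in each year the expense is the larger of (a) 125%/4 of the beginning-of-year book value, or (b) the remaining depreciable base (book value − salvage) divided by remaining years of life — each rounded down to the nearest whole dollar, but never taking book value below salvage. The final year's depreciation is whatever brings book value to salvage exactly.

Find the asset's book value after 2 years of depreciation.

Depreciable base = $257,175 − $10,700 = $246,475.
Year 1: DB = ⌊$257,175 × 125%/4⌋ = $80,367; SL = ⌊$246,475/4⌋ = $61,618 → take DB $80,367. Book value $176,808.
Year 2: DB = ⌊$176,808 × 125%/4⌋ = $55,252; SL = ⌊$166,108/3⌋ = $55,369 → take SL $55,369. Book value $121,439.

$121,439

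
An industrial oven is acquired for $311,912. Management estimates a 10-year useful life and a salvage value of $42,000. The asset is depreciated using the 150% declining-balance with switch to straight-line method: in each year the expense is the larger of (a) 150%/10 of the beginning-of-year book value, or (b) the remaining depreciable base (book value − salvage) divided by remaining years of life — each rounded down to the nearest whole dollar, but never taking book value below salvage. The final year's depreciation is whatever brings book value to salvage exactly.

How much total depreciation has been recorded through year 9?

Depreciable base = $311,912 − $42,000 = $269,912.
Year 1: DB = ⌊$311,912 × 150%/10⌋ = $46,786; SL = ⌊$269,912/10⌋ = $26,991 → take DB $46,786. Book value $265,126.
Year 2: DB = ⌊$265,126 × 150%/10⌋ = $39,768; SL = ⌊$223,126/9⌋ = $24,791 → take DB $39,768. Book value $225,358.
Year 3: DB = ⌊$225,358 × 150%/10⌋ = $33,803; SL = ⌊$183,358/8⌋ = $22,919 → take DB $33,803. Book value $191,555.
Year 4: DB = ⌊$191,555 × 150%/10⌋ = $28,733; SL = ⌊$149,555/7⌋ = $21,365 → take DB $28,733. Book value $162,822.
Year 5: DB = ⌊$162,822 × 150%/10⌋ = $24,423; SL = ⌊$120,822/6⌋ = $20,137 → take DB $24,423. Book value $138,399.
Year 6: DB = ⌊$138,399 × 150%/10⌋ = $20,759; SL = ⌊$96,399/5⌋ = $19,279 → take DB $20,759. Book value $117,640.
Year 7: DB = ⌊$117,640 × 150%/10⌋ = $17,646; SL = ⌊$75,640/4⌋ = $18,910 → take SL $18,910. Book value $98,730.
Year 8: DB = ⌊$98,730 × 150%/10⌋ = $14,809; SL = ⌊$56,730/3⌋ = $18,910 → take SL $18,910. Book value $79,820.
Year 9: DB = ⌊$79,820 × 150%/10⌋ = $11,973; SL = ⌊$37,820/2⌋ = $18,910 → take SL $18,910. Book value $60,910.
Accumulated through year 9 = $311,912 − $60,910 = $251,002.

$251,002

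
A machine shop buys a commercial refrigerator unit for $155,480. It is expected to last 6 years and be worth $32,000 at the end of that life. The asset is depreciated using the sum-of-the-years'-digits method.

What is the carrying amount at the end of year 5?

Depreciable base = $155,480 − $32,000 = $123,480.
Sum of the years' digits = 6+5+4+3+2+1 = 21.
Year 1: $123,480 × 6/21 = $35,280. Book value $120,200.
Year 2: $123,480 × 5/21 = $29,400. Book value $90,800.
Year 3: $123,480 × 4/21 = $23,520. Book value $67,280.
Year 4: $123,480 × 3/21 = $17,640. Book value $49,640.
Year 5: $123,480 × 2/21 = $11,760. Book value $37,880.

$37,880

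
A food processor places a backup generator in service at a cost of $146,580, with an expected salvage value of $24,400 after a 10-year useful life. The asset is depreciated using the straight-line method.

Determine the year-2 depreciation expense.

Depreciable base = $146,580 − $24,400 = $122,180.
Annual expense = $122,180 / 10 = $12,218.

$12,218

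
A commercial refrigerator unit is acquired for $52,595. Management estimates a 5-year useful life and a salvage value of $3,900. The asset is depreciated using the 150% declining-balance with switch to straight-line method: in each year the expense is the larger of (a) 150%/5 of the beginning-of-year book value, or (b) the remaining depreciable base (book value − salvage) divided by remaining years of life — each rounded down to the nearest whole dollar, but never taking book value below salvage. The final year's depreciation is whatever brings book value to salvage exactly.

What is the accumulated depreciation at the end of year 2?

$26,823

Depreciable base = $52,595 − $3,900 = $48,695.
Year 1: DB = ⌊$52,595 × 150%/5⌋ = $15,778; SL = ⌊$48,695/5⌋ = $9,739 → take DB $15,778. Book value $36,817.
Year 2: DB = ⌊$36,817 × 150%/5⌋ = $11,045; SL = ⌊$32,917/4⌋ = $8,229 → take DB $11,045. Book value $25,772.
Accumulated through year 2 = $52,595 − $25,772 = $26,823.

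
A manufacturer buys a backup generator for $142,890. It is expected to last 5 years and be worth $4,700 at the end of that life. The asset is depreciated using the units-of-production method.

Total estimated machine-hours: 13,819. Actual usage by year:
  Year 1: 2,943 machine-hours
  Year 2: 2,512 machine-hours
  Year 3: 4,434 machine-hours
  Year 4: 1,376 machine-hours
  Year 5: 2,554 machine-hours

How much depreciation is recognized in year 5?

$25,540

Depreciable base = $142,890 − $4,700 = $138,190.
Rate = $138,190 / 13,819 machine-hours = $10 per machine-hour.
Year 1: 2,943 × $10 = $29,430. Book value $113,460.
Year 2: 2,512 × $10 = $25,120. Book value $88,340.
Year 3: 4,434 × $10 = $44,340. Book value $44,000.
Year 4: 1,376 × $10 = $13,760. Book value $30,240.
Year 5: 2,554 × $10 = $25,540. Book value $4,700.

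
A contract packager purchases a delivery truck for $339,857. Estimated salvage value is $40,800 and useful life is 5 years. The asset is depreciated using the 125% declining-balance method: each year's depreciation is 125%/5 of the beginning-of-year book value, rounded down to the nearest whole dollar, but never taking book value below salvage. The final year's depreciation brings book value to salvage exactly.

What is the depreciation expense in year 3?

$47,792

Depreciable base = $339,857 − $40,800 = $299,057.
Year 1: ⌊$339,857 × 125%/5⌋ = $84,964. Book value $254,893.
Year 2: ⌊$254,893 × 125%/5⌋ = $63,723. Book value $191,170.
Year 3: ⌊$191,170 × 125%/5⌋ = $47,792. Book value $143,378.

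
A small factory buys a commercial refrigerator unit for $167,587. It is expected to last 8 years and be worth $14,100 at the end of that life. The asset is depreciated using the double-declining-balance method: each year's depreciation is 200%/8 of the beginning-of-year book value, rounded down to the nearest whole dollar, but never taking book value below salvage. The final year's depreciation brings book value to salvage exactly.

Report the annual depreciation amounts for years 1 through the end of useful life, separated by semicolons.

$41,896; $31,422; $23,567; $17,675; $13,256; $9,942; $7,457; $8,272

Depreciable base = $167,587 − $14,100 = $153,487.
Year 1: ⌊$167,587 × 200%/8⌋ = $41,896. Book value $125,691.
Year 2: ⌊$125,691 × 200%/8⌋ = $31,422. Book value $94,269.
Year 3: ⌊$94,269 × 200%/8⌋ = $23,567. Book value $70,702.
Year 4: ⌊$70,702 × 200%/8⌋ = $17,675. Book value $53,027.
Year 5: ⌊$53,027 × 200%/8⌋ = $13,256. Book value $39,771.
Year 6: ⌊$39,771 × 200%/8⌋ = $9,942. Book value $29,829.
Year 7: ⌊$29,829 × 200%/8⌋ = $7,457. Book value $22,372.
Year 8 (final): $22,372 − $14,100 = $8,272. Book value $14,100.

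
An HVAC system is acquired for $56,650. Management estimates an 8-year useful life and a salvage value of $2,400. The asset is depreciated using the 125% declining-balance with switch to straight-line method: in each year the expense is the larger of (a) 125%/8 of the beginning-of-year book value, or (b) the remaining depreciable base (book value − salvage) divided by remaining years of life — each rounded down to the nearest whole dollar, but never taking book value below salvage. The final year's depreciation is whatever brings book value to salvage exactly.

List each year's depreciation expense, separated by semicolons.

Depreciable base = $56,650 − $2,400 = $54,250.
Year 1: DB = ⌊$56,650 × 125%/8⌋ = $8,851; SL = ⌊$54,250/8⌋ = $6,781 → take DB $8,851. Book value $47,799.
Year 2: DB = ⌊$47,799 × 125%/8⌋ = $7,468; SL = ⌊$45,399/7⌋ = $6,485 → take DB $7,468. Book value $40,331.
Year 3: DB = ⌊$40,331 × 125%/8⌋ = $6,301; SL = ⌊$37,931/6⌋ = $6,321 → take SL $6,321. Book value $34,010.
Year 4: DB = ⌊$34,010 × 125%/8⌋ = $5,314; SL = ⌊$31,610/5⌋ = $6,322 → take SL $6,322. Book value $27,688.
Year 5: DB = ⌊$27,688 × 125%/8⌋ = $4,326; SL = ⌊$25,288/4⌋ = $6,322 → take SL $6,322. Book value $21,366.
Year 6: DB = ⌊$21,366 × 125%/8⌋ = $3,338; SL = ⌊$18,966/3⌋ = $6,322 → take SL $6,322. Book value $15,044.
Year 7: DB = ⌊$15,044 × 125%/8⌋ = $2,350; SL = ⌊$12,644/2⌋ = $6,322 → take SL $6,322. Book value $8,722.
Year 8 (final): $8,722 − $2,400 = $6,322. Book value $2,400.

$8,851; $7,468; $6,321; $6,322; $6,322; $6,322; $6,322; $6,322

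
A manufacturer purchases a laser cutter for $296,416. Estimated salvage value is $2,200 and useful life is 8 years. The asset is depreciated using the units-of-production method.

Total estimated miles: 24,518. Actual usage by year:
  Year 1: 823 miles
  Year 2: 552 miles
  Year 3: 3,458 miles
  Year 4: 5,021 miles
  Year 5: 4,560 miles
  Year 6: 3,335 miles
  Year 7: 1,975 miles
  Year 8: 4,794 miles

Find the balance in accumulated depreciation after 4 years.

$118,248

Depreciable base = $296,416 − $2,200 = $294,216.
Rate = $294,216 / 24,518 miles = $12 per mile.
Year 1: 823 × $12 = $9,876. Book value $286,540.
Year 2: 552 × $12 = $6,624. Book value $279,916.
Year 3: 3,458 × $12 = $41,496. Book value $238,420.
Year 4: 5,021 × $12 = $60,252. Book value $178,168.
Accumulated through year 4 = $296,416 − $178,168 = $118,248.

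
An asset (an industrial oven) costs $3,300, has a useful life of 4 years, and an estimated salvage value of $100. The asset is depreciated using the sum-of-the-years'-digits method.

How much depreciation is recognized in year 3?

Depreciable base = $3,300 − $100 = $3,200.
Sum of the years' digits = 4+3+2+1 = 10.
Year 1: $3,200 × 4/10 = $1,280. Book value $2,020.
Year 2: $3,200 × 3/10 = $960. Book value $1,060.
Year 3: $3,200 × 2/10 = $640. Book value $420.

$640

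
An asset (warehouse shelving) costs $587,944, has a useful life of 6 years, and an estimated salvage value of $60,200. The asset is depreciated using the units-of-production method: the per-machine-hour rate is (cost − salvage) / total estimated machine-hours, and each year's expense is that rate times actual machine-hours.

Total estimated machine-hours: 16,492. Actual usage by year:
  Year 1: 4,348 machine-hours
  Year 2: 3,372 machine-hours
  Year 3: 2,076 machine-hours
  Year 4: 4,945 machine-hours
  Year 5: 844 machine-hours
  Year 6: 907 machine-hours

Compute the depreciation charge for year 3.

$66,432

Depreciable base = $587,944 − $60,200 = $527,744.
Rate = $527,744 / 16,492 machine-hours = $32 per machine-hour.
Year 1: 4,348 × $32 = $139,136. Book value $448,808.
Year 2: 3,372 × $32 = $107,904. Book value $340,904.
Year 3: 2,076 × $32 = $66,432. Book value $274,472.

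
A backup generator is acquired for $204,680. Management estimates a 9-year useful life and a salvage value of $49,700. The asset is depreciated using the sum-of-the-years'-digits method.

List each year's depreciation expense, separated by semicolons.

Depreciable base = $204,680 − $49,700 = $154,980.
Sum of the years' digits = 9+8+7+6+5+4+3+2+1 = 45.
Year 1: $154,980 × 9/45 = $30,996. Book value $173,684.
Year 2: $154,980 × 8/45 = $27,552. Book value $146,132.
Year 3: $154,980 × 7/45 = $24,108. Book value $122,024.
Year 4: $154,980 × 6/45 = $20,664. Book value $101,360.
Year 5: $154,980 × 5/45 = $17,220. Book value $84,140.
Year 6: $154,980 × 4/45 = $13,776. Book value $70,364.
Year 7: $154,980 × 3/45 = $10,332. Book value $60,032.
Year 8: $154,980 × 2/45 = $6,888. Book value $53,144.
Year 9: $154,980 × 1/45 = $3,444. Book value $49,700.

$30,996; $27,552; $24,108; $20,664; $17,220; $13,776; $10,332; $6,888; $3,444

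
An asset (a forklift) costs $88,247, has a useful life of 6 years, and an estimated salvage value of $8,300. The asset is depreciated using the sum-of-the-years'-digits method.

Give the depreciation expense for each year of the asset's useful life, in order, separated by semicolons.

$22,842; $19,035; $15,228; $11,421; $7,614; $3,807

Depreciable base = $88,247 − $8,300 = $79,947.
Sum of the years' digits = 6+5+4+3+2+1 = 21.
Year 1: $79,947 × 6/21 = $22,842. Book value $65,405.
Year 2: $79,947 × 5/21 = $19,035. Book value $46,370.
Year 3: $79,947 × 4/21 = $15,228. Book value $31,142.
Year 4: $79,947 × 3/21 = $11,421. Book value $19,721.
Year 5: $79,947 × 2/21 = $7,614. Book value $12,107.
Year 6: $79,947 × 1/21 = $3,807. Book value $8,300.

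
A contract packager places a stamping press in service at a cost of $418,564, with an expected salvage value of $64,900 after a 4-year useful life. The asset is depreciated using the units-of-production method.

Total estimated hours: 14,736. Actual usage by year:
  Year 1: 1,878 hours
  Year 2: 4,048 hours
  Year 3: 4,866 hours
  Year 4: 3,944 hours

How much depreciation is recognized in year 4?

Depreciable base = $418,564 − $64,900 = $353,664.
Rate = $353,664 / 14,736 hours = $24 per hour.
Year 1: 1,878 × $24 = $45,072. Book value $373,492.
Year 2: 4,048 × $24 = $97,152. Book value $276,340.
Year 3: 4,866 × $24 = $116,784. Book value $159,556.
Year 4: 3,944 × $24 = $94,656. Book value $64,900.

$94,656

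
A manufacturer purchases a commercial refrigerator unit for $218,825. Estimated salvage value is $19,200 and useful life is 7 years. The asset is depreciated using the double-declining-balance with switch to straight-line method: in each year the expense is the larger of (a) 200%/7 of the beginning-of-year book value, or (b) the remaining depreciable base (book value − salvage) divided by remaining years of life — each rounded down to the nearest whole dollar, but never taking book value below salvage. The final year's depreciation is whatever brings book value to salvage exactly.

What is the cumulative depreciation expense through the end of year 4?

Depreciable base = $218,825 − $19,200 = $199,625.
Year 1: DB = ⌊$218,825 × 200%/7⌋ = $62,521; SL = ⌊$199,625/7⌋ = $28,517 → take DB $62,521. Book value $156,304.
Year 2: DB = ⌊$156,304 × 200%/7⌋ = $44,658; SL = ⌊$137,104/6⌋ = $22,850 → take DB $44,658. Book value $111,646.
Year 3: DB = ⌊$111,646 × 200%/7⌋ = $31,898; SL = ⌊$92,446/5⌋ = $18,489 → take DB $31,898. Book value $79,748.
Year 4: DB = ⌊$79,748 × 200%/7⌋ = $22,785; SL = ⌊$60,548/4⌋ = $15,137 → take DB $22,785. Book value $56,963.
Accumulated through year 4 = $218,825 − $56,963 = $161,862.

$161,862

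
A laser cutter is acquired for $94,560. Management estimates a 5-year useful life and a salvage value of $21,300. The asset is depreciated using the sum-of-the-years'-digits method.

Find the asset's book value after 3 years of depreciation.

$35,952

Depreciable base = $94,560 − $21,300 = $73,260.
Sum of the years' digits = 5+4+3+2+1 = 15.
Year 1: $73,260 × 5/15 = $24,420. Book value $70,140.
Year 2: $73,260 × 4/15 = $19,536. Book value $50,604.
Year 3: $73,260 × 3/15 = $14,652. Book value $35,952.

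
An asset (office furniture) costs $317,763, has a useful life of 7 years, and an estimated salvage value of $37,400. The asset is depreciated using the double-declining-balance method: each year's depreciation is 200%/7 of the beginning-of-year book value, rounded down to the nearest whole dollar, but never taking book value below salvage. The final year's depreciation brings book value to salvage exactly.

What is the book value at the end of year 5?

$59,085

Depreciable base = $317,763 − $37,400 = $280,363.
Year 1: ⌊$317,763 × 200%/7⌋ = $90,789. Book value $226,974.
Year 2: ⌊$226,974 × 200%/7⌋ = $64,849. Book value $162,125.
Year 3: ⌊$162,125 × 200%/7⌋ = $46,321. Book value $115,804.
Year 4: ⌊$115,804 × 200%/7⌋ = $33,086. Book value $82,718.
Year 5: ⌊$82,718 × 200%/7⌋ = $23,633. Book value $59,085.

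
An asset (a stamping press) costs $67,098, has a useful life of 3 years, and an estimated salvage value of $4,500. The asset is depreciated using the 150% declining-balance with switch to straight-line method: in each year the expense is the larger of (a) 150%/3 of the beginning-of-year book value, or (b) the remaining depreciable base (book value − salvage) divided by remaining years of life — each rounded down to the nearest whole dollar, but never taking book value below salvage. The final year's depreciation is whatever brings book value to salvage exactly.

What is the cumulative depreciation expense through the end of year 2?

$50,323

Depreciable base = $67,098 − $4,500 = $62,598.
Year 1: DB = ⌊$67,098 × 150%/3⌋ = $33,549; SL = ⌊$62,598/3⌋ = $20,866 → take DB $33,549. Book value $33,549.
Year 2: DB = ⌊$33,549 × 150%/3⌋ = $16,774; SL = ⌊$29,049/2⌋ = $14,524 → take DB $16,774. Book value $16,775.
Accumulated through year 2 = $67,098 − $16,775 = $50,323.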